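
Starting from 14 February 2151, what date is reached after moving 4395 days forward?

26 February 2163

Count 4395 days after February 14, 2151:
Day-of-year of February 14, 2151: 45.
Day-of-year of February 26, 2163: 57.
2151 has 365 days, so 365 − 45 = 320 days remain in 2151.
Full years 2152–2162: 8 common + 3 leap = 8×365 + 3×366 = 4018 days.
Total: 320 + 4018 + 57 = 4395 days.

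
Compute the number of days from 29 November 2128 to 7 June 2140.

4208

From November 29, 2128 to November 29, 2139: 11 years, of which 2 contain a Feb 29 — 9×365 + 2×366 = 4017 days.
November 2139: 30 − 29 = 1 day remains.
Then December (31), January (31), February 2140 (29), March (31), April (30), May (31): 31 + 31 + 29 + 31 + 30 + 31 = 183 days.
June 1–7, 2140: 7 days.
Residual: 191 days.
Total: 4208 days.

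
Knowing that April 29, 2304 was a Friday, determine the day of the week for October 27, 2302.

Monday

Count forward from the earlier date (October 27, 2302) to the later (April 29, 2304):
October 2302: 31 − 27 = 4 days remain.
Then 17 full months totalling 517 days.
April 1–29, 2304: 29 days.
Total: 4 + 517 + 29 = 550 days.
550 mod 7 = 4, so 4 days before Friday is Monday.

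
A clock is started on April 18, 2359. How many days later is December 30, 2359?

April 2359: 30 − 18 = 12 days remain.
Then May (31), June (30), July (31), August (31), September (30), October (31), November (30): 31 + 30 + 31 + 31 + 30 + 31 + 30 = 214 days.
December 1–30, 2359: 30 days.
Total: 12 + 214 + 30 = 256 days.

256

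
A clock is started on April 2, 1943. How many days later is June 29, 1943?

88

April 1943: 30 − 2 = 28 days remain.
Then May (31): 31 days.
June 1–29, 1943: 29 days.
Total: 28 + 31 + 29 = 88 days.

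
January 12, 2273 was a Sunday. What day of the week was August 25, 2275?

January 12, 2273 → January 12, 2274: 365 days.
January 12, 2274 → January 12, 2275: 365 days.
January 2275: 31 − 12 = 19 days remain.
Then February 2275 (28), March (31), April (30), May (31), June (30), July (31): 28 + 31 + 30 + 31 + 30 + 31 = 181 days.
August 1–25, 2275: 25 days.
Residual: 225 days.
Total: 955 days.
955 mod 7 = 3, so 3 days after Sunday is Wednesday.

Wednesday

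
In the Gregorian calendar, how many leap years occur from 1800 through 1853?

Years divisible by 4: 1800, 1804, …, 1852 — 14 in all.
Of these, 1800 is divisible by 100 but not 400, so not leap.
Leap years: 14 − 1 = 13.

13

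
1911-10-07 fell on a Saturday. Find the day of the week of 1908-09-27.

Count forward from the earlier date (September 27, 1908) to the later (October 7, 1911):
September 27, 1908 → September 27, 1909: 365 days.
September 27, 1909 → September 27, 1910: 365 days.
September 27, 1910 → September 27, 1911: 365 days.
September 1911: 30 − 27 = 3 days remain.
October 1–7, 1911: 7 days.
Residual: 10 days.
Total: 1105 days.
1105 mod 7 = 6, so 6 days before Saturday is Sunday.

Sunday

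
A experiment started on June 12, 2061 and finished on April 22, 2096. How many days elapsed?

12733

Day-of-year of June 12, 2061: 163.
Day-of-year of April 22, 2096: 113.
2061 has 365 days, so 365 − 163 = 202 days remain in 2061.
Full years 2062–2095: 26 common + 8 leap = 26×365 + 8×366 = 12418 days.
Total: 202 + 12418 + 113 = 12733 days.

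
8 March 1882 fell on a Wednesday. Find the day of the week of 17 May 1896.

Sunday

From March 8, 1882 to March 8, 1896: 14 years, of which 4 contain a Feb 29 — 10×365 + 4×366 = 5114 days.
March 1896: 31 − 8 = 23 days remain.
Then April (30): 30 days.
May 1–17, 1896: 17 days.
Residual: 70 days.
Total: 5184 days.
5184 mod 7 = 4, so 4 days after Wednesday is Sunday.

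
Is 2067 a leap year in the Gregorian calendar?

2067 is not a leap year.

No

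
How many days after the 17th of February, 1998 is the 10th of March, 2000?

752

Day-of-year of February 17, 1998: 48.
Day-of-year of March 10, 2000: 70.
1998 has 365 days, so 365 − 48 = 317 days remain in 1998.
Full years: 1999: 365. Sum = 365.
Total: 317 + 365 + 70 = 752 days.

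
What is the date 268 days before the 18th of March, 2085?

the 23rd of June, 2084

Count 268 days before March 18, 2085:
June 2084: 30 − 23 = 7 days remain.
Then July (31), August (31), September (30), October (31), November (30), December (31), January (31), February 2085 (28): 31 + 31 + 30 + 31 + 30 + 31 + 31 + 28 = 243 days.
March 1–18, 2085: 18 days.
Residual: 268 days.
Total: 268 days.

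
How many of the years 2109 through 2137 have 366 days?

Years divisible by 4 in [2109, 2137]: 2112, 2116, 2120, 2124, 2128, 2132, 2136.
No century exceptions apply. Count: 7.

7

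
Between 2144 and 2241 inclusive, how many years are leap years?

24

Years divisible by 4: 2144, 2148, …, 2240 — 25 in all.
Of these, 2200 is divisible by 100 but not 400, so not leap.
Leap years: 25 − 1 = 24.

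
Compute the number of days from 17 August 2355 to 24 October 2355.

68

August 2355: 31 − 17 = 14 days remain.
Then September (30): 30 days.
October 1–24, 2355: 24 days.
Total: 14 + 30 + 24 = 68 days.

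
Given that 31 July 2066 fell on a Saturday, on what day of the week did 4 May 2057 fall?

Friday

Count forward from the earlier date (May 4, 2057) to the later (July 31, 2066):
Day-of-year of May 4, 2057: 124.
Day-of-year of July 31, 2066: 212.
2057 has 365 days, so 365 − 124 = 241 days remain in 2057.
Full years 2058–2065: 6 common + 2 leap = 6×365 + 2×366 = 2922 days.
Total: 241 + 2922 + 212 = 3375 days.
3375 mod 7 = 1, so 1 day before Saturday is Friday.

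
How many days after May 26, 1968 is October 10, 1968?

137

May 1968: 31 − 26 = 5 days remain.
Then June (30), July (31), August (31), September (30): 30 + 31 + 31 + 30 = 122 days.
October 1–10, 1968: 10 days.
Total: 5 + 122 + 10 = 137 days.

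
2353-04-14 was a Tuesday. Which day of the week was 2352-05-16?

Count forward from the earlier date (May 16, 2352) to the later (April 14, 2353):
Day-of-year of May 16, 2352: 137.
Day-of-year of April 14, 2353: 104.
2352 has 366 days, so 366 − 137 = 229 days remain in 2352.
Total: 229 + 104 = 333 days.
333 mod 7 = 4, so 4 days before Tuesday is Friday.

Friday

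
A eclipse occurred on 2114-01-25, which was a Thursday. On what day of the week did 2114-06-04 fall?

Monday

January 2114: 31 − 25 = 6 days remain.
Then February 2114 (28), March (31), April (30), May (31): 28 + 31 + 30 + 31 = 120 days.
June 1–4, 2114: 4 days.
Total: 6 + 120 + 4 = 130 days.
130 mod 7 = 4, so 4 days after Thursday is Monday.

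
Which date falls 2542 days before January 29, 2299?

February 13, 2292

Count 2542 days before January 29, 2299:
February 13, 2292 → February 13, 2293: 366 days (2292 is a leap year).
February 13, 2293 → February 13, 2294: 365 days.
February 13, 2294 → February 13, 2295: 365 days.
February 13, 2295 → February 13, 2296: 365 days.
February 13, 2296 → February 13, 2297: 366 days (2296 is a leap year).
February 13, 2297 → February 13, 2298: 365 days.
February 2298: 28 − 13 = 15 days remain (2298 is not a leap year, so February has 28 days).
Then 10 full months totalling 306 days.
January 1–29, 2299: 29 days.
Residual: 350 days.
Total: 2542 days.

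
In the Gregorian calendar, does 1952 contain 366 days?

Yes

1952 is a leap year.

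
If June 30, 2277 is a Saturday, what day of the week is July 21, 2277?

Saturday

June 2277: 30 − 30 = 0 days remain.
July 1–21, 2277: 21 days.
Total: 0 + 21 = 21 days.
21 is a multiple of 7, so July 21, 2277 falls on the same weekday: Saturday.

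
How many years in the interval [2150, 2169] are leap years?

5

Years divisible by 4 in [2150, 2169]: 2152, 2156, 2160, 2164, 2168.
No century exceptions apply. Count: 5.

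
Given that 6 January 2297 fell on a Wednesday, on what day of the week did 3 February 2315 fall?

Day-of-year of January 6, 2297: 6.
Day-of-year of February 3, 2315: 34.
2297 has 365 days, so 365 − 6 = 359 days remain in 2297.
Full years 2298–2314: 14 common + 3 leap = 14×365 + 3×366 = 6208 days.
Total: 359 + 6208 + 34 = 6601 days.
6601 is a multiple of 7, so 3 February 2315 falls on the same weekday: Wednesday.

Wednesday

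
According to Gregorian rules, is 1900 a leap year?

No

1900 is not a leap year (divisible by 100 but not 400).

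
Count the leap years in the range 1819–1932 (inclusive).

28

Years divisible by 4: 1820, 1824, …, 1932 — 29 in all.
Of these, 1900 is divisible by 100 but not 400, so not leap.
Leap years: 29 − 1 = 28.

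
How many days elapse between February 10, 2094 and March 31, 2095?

414

February 2094: 28 − 10 = 18 days remain (2094 is not a leap year, so February has 28 days).
Then 12 full months totalling 365 days.
March 1–31, 2095: 31 days.
Total: 18 + 365 + 31 = 414 days.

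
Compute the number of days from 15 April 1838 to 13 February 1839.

304

April 1838: 30 − 15 = 15 days remain.
Then 9 full months totalling 276 days.
February 1–13, 1839: 13 days (1839 is not a leap year).
Residual: 304 days.
Total: 304 days.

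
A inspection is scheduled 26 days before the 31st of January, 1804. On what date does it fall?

the 5th of January, 1804

Count 26 days before January 31, 1804:
Within January 1804: 31 − 5 = 26 days.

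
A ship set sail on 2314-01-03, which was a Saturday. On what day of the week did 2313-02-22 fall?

Saturday

Count forward from the earlier date (February 22, 2313) to the later (January 3, 2314):
February 2313: 28 − 22 = 6 days remain (2313 is not a leap year, so February has 28 days).
Then 10 full months totalling 306 days.
January 1–3, 2314: 3 days.
Total: 6 + 306 + 3 = 315 days.
315 is a multiple of 7, so 2313-02-22 falls on the same weekday: Saturday.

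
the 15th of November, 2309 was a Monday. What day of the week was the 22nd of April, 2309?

Thursday

Count forward from the earlier date (April 22, 2309) to the later (November 15, 2309):
April 2309: 30 − 22 = 8 days remain.
Then May (31), June (30), July (31), August (31), September (30), October (31): 31 + 30 + 31 + 31 + 30 + 31 = 184 days.
November 1–15, 2309: 15 days.
Total: 8 + 184 + 15 = 207 days.
207 mod 7 = 4, so 4 days before Monday is Thursday.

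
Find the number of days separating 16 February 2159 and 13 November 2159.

270

February 2159: 28 − 16 = 12 days remain (2159 is not a leap year, so February has 28 days).
Then March (31), April (30), May (31), June (30), July (31), August (31), September (30), October (31): 31 + 30 + 31 + 30 + 31 + 31 + 30 + 31 = 245 days.
November 1–13, 2159: 13 days.
Total: 12 + 245 + 13 = 270 days.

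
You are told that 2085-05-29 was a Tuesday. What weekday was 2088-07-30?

Day-of-year of May 29, 2085: 149.
Day-of-year of July 30, 2088: 212.
2085 has 365 days, so 365 − 149 = 216 days remain in 2085.
Full years: 2086: 365; 2087: 365. Sum = 730.
Total: 216 + 730 + 212 = 1158 days.
1158 mod 7 = 3, so 3 days after Tuesday is Friday.

Friday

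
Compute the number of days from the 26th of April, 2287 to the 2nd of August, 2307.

Day-of-year of April 26, 2287: 116.
Day-of-year of August 2, 2307: 214.
2287 has 365 days, so 365 − 116 = 249 days remain in 2287.
Full years 2288–2306: 15 common + 4 leap = 15×365 + 4×366 = 6939 days.
Total: 249 + 6939 + 214 = 7402 days.

7402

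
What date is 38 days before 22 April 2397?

15 March 2397

Count 38 days before April 22, 2397:
March 2397: 31 − 15 = 16 days remain.
April 1–22, 2397: 22 days.
Total: 16 + 22 = 38 days.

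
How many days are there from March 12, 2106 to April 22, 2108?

772

March 2106: 31 − 12 = 19 days remain.
Then 24 full months totalling 731 days.
April 1–22, 2108: 22 days.
Total: 19 + 731 + 22 = 772 days.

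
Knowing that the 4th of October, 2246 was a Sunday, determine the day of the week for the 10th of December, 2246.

Thursday

October 2246: 31 − 4 = 27 days remain.
Then November (30): 30 days.
December 1–10, 2246: 10 days.
Total: 27 + 30 + 10 = 67 days.
67 mod 7 = 4, so 4 days after Sunday is Thursday.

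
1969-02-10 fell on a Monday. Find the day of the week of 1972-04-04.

Day-of-year of February 10, 1969: 41.
Day-of-year of April 4, 1972: 95.
1969 has 365 days, so 365 − 41 = 324 days remain in 1969.
Full years: 1970: 365; 1971: 365. Sum = 730.
Total: 324 + 730 + 95 = 1149 days.
1149 mod 7 = 1, so 1 day after Monday is Tuesday.

Tuesday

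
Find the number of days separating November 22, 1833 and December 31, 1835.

769

November 1833: 30 − 22 = 8 days remain.
Then 24 full months totalling 730 days.
December 1–31, 1835: 31 days.
Total: 8 + 730 + 31 = 769 days.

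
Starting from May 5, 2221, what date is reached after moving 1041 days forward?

March 11, 2224

Count 1041 days after May 5, 2221:
Day-of-year of May 5, 2221: 125.
Day-of-year of March 11, 2224: 71.
2221 has 365 days, so 365 − 125 = 240 days remain in 2221.
Full years: 2222: 365; 2223: 365. Sum = 730.
Total: 240 + 730 + 71 = 1041 days.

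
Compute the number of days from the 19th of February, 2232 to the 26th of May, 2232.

February 2232: 29 − 19 = 10 days remain (2232 is a leap year, so February has 29 days).
Then March (31), April (30): 31 + 30 = 61 days.
May 1–26, 2232: 26 days.
Total: 10 + 61 + 26 = 97 days.

97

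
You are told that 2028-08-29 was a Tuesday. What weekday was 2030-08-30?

August 2028: 31 − 29 = 2 days remain.
Then 23 full months totalling 699 days.
August 1–30, 2030: 30 days.
Total: 2 + 699 + 30 = 731 days.
731 mod 7 = 3, so 3 days after Tuesday is Friday.

Friday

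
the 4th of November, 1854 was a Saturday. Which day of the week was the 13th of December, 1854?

November 1854: 30 − 4 = 26 days remain.
December 1–13, 1854: 13 days.
Total: 26 + 13 = 39 days.
39 mod 7 = 4, so 4 days after Saturday is Wednesday.

Wednesday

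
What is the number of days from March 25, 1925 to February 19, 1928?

1061

March 25, 1925 → March 25, 1926: 365 days.
March 25, 1926 → March 25, 1927: 365 days.
March 1927: 31 − 25 = 6 days remain.
Then 10 full months totalling 306 days.
February 1–19, 1928: 19 days (1928 is a leap year).
Residual: 331 days.
Total: 1061 days.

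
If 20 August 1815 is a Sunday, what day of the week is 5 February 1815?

Count forward from the earlier date (February 5, 1815) to the later (August 20, 1815):
February 1815: 28 − 5 = 23 days remain (1815 is not a leap year, so February has 28 days).
Then March (31), April (30), May (31), June (30), July (31): 31 + 30 + 31 + 30 + 31 = 153 days.
August 1–20, 1815: 20 days.
Total: 23 + 153 + 20 = 196 days.
196 is a multiple of 7, so 5 February 1815 falls on the same weekday: Sunday.

Sunday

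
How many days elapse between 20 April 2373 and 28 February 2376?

1044

Day-of-year of April 20, 2373: 110.
Day-of-year of February 28, 2376: 59.
2373 has 365 days, so 365 − 110 = 255 days remain in 2373.
Full years: 2374: 365; 2375: 365. Sum = 730.
Total: 255 + 730 + 59 = 1044 days.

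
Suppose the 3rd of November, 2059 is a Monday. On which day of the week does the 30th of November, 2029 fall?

Count forward from the earlier date (November 30, 2029) to the later (November 3, 2059):
Day-of-year of November 30, 2029: 334.
Day-of-year of November 3, 2059: 307.
2029 has 365 days, so 365 − 334 = 31 days remain in 2029.
Full years 2030–2058: 22 common + 7 leap = 22×365 + 7×366 = 10592 days.
Total: 31 + 10592 + 307 = 10930 days.
10930 mod 7 = 3, so 3 days before Monday is Friday.

Friday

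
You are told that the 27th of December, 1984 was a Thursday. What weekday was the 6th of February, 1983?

Count forward from the earlier date (February 6, 1983) to the later (December 27, 1984):
February 6, 1983 → February 6, 1984: 365 days.
February 1984: 29 − 6 = 23 days remain (1984 is a leap year, so February has 29 days).
Then 9 full months totalling 275 days.
December 1–27, 1984: 27 days.
Residual: 325 days.
Total: 690 days.
690 mod 7 = 4, so 4 days before Thursday is Sunday.

Sunday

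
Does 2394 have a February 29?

No

2394 is not a leap year.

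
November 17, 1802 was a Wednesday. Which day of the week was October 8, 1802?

Count forward from the earlier date (October 8, 1802) to the later (November 17, 1802):
October 1802: 31 − 8 = 23 days remain.
November 1–17, 1802: 17 days.
Total: 23 + 17 = 40 days.
40 mod 7 = 5, so 5 days before Wednesday is Friday.

Friday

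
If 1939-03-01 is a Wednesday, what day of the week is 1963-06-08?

Saturday

From March 1, 1939 to March 1, 1963: 24 years, of which 6 contain a Feb 29 — 18×365 + 6×366 = 8766 days.
March 1963: 31 − 1 = 30 days remain.
Then April (30), May (31): 30 + 31 = 61 days.
June 1–8, 1963: 8 days.
Residual: 99 days.
Total: 8865 days.
8865 mod 7 = 3, so 3 days after Wednesday is Saturday.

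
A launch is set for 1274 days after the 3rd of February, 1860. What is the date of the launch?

the 31st of July, 1863

Count 1274 days after February 3, 1860:
Day-of-year of February 3, 1860: 34.
Day-of-year of July 31, 1863: 212.
1860 has 366 days, so 366 − 34 = 332 days remain in 1860.
Full years: 1861: 365; 1862: 365. Sum = 730.
Total: 332 + 730 + 212 = 1274 days.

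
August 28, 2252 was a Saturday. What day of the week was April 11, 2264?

Monday

From August 28, 2252 to August 28, 2263: 11 years, of which 2 contain a Feb 29 — 9×365 + 2×366 = 4017 days.
August 2263: 31 − 28 = 3 days remain.
Then September (30), October (31), November (30), December (31), January (31), February 2264 (29), March (31): 30 + 31 + 30 + 31 + 31 + 29 + 31 = 213 days.
April 1–11, 2264: 11 days.
Residual: 227 days.
Total: 4244 days.
4244 mod 7 = 2, so 2 days after Saturday is Monday.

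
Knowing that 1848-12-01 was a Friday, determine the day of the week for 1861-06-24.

Day-of-year of December 1, 1848: 336.
Day-of-year of June 24, 1861: 175.
1848 has 366 days, so 366 − 336 = 30 days remain in 1848.
Full years 1849–1860: 9 common + 3 leap = 9×365 + 3×366 = 4383 days.
Total: 30 + 4383 + 175 = 4588 days.
4588 mod 7 = 3, so 3 days after Friday is Monday.

Monday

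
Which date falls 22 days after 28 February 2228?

21 March 2228

Count 22 days after February 28, 2228:
February 2228: 29 − 28 = 1 day remains (2228 is a leap year, so February has 29 days).
March 1–21, 2228: 21 days.
Total: 1 + 21 = 22 days.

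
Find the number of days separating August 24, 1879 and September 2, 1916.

13523

From August 24, 1879 to August 24, 1916: 37 years, of which 9 contain a Feb 29 — 28×365 + 9×366 = 13514 days.
(1900 is not a leap year (divisible by 100 but not 400).)
August 1916: 31 − 24 = 7 days remain.
September 1–2, 1916: 2 days.
Residual: 9 days.
Total: 13523 days.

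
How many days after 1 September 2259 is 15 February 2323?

From September 1, 2259 to September 1, 2322: 63 years, of which 15 contain a Feb 29 — 48×365 + 15×366 = 23010 days.
(2300 is not a leap year (divisible by 100 but not 400).)
September 2322: 30 − 1 = 29 days remain.
Then October (31), November (30), December (31), January (31): 31 + 30 + 31 + 31 = 123 days.
February 1–15, 2323: 15 days (2323 is not a leap year).
Residual: 167 days.
Total: 23177 days.

23177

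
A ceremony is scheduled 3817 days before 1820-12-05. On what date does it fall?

1810-06-24

Count 3817 days before December 5, 1820:
From June 24, 1810 to June 24, 1820: 10 years, of which 3 contain a Feb 29 — 7×365 + 3×366 = 3653 days.
June 1820: 30 − 24 = 6 days remain.
Then July (31), August (31), September (30), October (31), November (30): 31 + 31 + 30 + 31 + 30 = 153 days.
December 1–5, 1820: 5 days.
Residual: 164 days.
Total: 3817 days.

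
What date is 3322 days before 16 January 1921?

13 December 1911

Count 3322 days before January 16, 1921:
Day-of-year of December 13, 1911: 347.
Day-of-year of January 16, 1921: 16.
1911 has 365 days, so 365 − 347 = 18 days remain in 1911.
Full years 1912–1920: 6 common + 3 leap = 6×365 + 3×366 = 3288 days.
Total: 18 + 3288 + 16 = 3322 days.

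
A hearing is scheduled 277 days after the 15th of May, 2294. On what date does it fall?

the 16th of February, 2295

Count 277 days after May 15, 2294:
May 2294: 31 − 15 = 16 days remain.
Then June (30), July (31), August (31), September (30), October (31), November (30), December (31), January (31): 30 + 31 + 31 + 30 + 31 + 30 + 31 + 31 = 245 days.
February 1–16, 2295: 16 days (2295 is not a leap year).
Total: 16 + 245 + 16 = 277 days.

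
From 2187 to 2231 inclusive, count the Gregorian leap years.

10

Years divisible by 4 in [2187, 2231]: 2188, 2192, 2196, 2200, 2204, 2208, 2212, 2216, 2220, 2224, 2228.
Of these, 2200 is divisible by 100 but not 400, so not leap.
Leap years: 11 − 1 = 10.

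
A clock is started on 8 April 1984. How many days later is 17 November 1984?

April 1984: 30 − 8 = 22 days remain.
Then May (31), June (30), July (31), August (31), September (30), October (31): 31 + 30 + 31 + 31 + 30 + 31 = 184 days.
November 1–17, 1984: 17 days.
Total: 22 + 184 + 17 = 223 days.

223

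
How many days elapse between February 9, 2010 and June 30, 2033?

8542

Day-of-year of February 9, 2010: 40.
Day-of-year of June 30, 2033: 181.
2010 has 365 days, so 365 − 40 = 325 days remain in 2010.
Full years 2011–2032: 16 common + 6 leap = 16×365 + 6×366 = 8036 days.
Total: 325 + 8036 + 181 = 8542 days.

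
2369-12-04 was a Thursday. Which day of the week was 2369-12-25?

Within December 2369: 25 − 4 = 21 days.
21 is a multiple of 7, so 2369-12-25 falls on the same weekday: Thursday.

Thursday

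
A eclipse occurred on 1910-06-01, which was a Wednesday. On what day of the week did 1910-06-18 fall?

Saturday

Within June 1910: 18 − 1 = 17 days.
17 mod 7 = 3, so 3 days after Wednesday is Saturday.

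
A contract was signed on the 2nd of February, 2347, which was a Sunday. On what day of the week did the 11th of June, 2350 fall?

Sunday

February 2, 2347 → February 2, 2348: 365 days.
February 2, 2348 → February 2, 2349: 366 days (2348 is a leap year).
February 2, 2349 → February 2, 2350: 365 days.
February 2350: 28 − 2 = 26 days remain (2350 is not a leap year, so February has 28 days).
Then March (31), April (30), May (31): 31 + 30 + 31 = 92 days.
June 1–11, 2350: 11 days.
Residual: 129 days.
Total: 1225 days.
1225 is a multiple of 7, so the 11th of June, 2350 falls on the same weekday: Sunday.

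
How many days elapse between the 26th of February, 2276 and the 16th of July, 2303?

From February 26, 2276 to February 26, 2303: 27 years, of which 6 contain a Feb 29 — 21×365 + 6×366 = 9861 days.
(2300 is not a leap year (divisible by 100 but not 400).)
February 2303: 28 − 26 = 2 days remain (2303 is not a leap year, so February has 28 days).
Then March (31), April (30), May (31), June (30): 31 + 30 + 31 + 30 = 122 days.
July 1–16, 2303: 16 days.
Residual: 140 days.
Total: 10001 days.

10001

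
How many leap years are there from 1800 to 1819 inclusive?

Years divisible by 4 in [1800, 1819]: 1800, 1804, 1808, 1812, 1816.
Of these, 1800 is divisible by 100 but not 400, so not leap.
Leap years: 5 − 1 = 4.

4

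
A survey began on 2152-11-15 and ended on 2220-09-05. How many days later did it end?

24765

Day-of-year of November 15, 2152: 320.
Day-of-year of September 5, 2220: 249.
2152 has 366 days, so 366 − 320 = 46 days remain in 2152.
Full years 2153–2219: 52 common + 15 leap = 52×365 + 15×366 = 24470 days.
Total: 46 + 24470 + 249 = 24765 days.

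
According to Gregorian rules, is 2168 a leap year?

2168 is a leap year.

Yes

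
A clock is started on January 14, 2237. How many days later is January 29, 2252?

From January 14, 2237 to January 14, 2252: 15 years, of which 3 contain a Feb 29 — 12×365 + 3×366 = 5478 days.
Within January 2252: 29 − 14 = 15 days.
Total: 5493 days.

5493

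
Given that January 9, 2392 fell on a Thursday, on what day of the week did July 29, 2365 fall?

Count forward from the earlier date (July 29, 2365) to the later (January 9, 2392):
From July 29, 2365 to July 29, 2391: 26 years, of which 6 contain a Feb 29 — 20×365 + 6×366 = 9496 days.
July 2391: 31 − 29 = 2 days remain.
Then August (31), September (30), October (31), November (30), December (31): 31 + 30 + 31 + 30 + 31 = 153 days.
January 1–9, 2392: 9 days.
Residual: 164 days.
Total: 9660 days.
9660 is a multiple of 7, so July 29, 2365 falls on the same weekday: Thursday.

Thursday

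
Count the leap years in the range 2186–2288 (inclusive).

Years divisible by 4: 2188, 2192, …, 2288 — 26 in all.
Of these, 2200 is divisible by 100 but not 400, so not leap.
Leap years: 26 − 1 = 25.

25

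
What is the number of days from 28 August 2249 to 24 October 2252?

1153

August 28, 2249 → August 28, 2250: 365 days.
August 28, 2250 → August 28, 2251: 365 days.
August 28, 2251 → August 28, 2252: 366 days (2252 is a leap year).
August 2252: 31 − 28 = 3 days remain.
Then September (30): 30 days.
October 1–24, 2252: 24 days.
Residual: 57 days.
Total: 1153 days.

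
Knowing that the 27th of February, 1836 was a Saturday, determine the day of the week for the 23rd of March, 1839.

Saturday

February 27, 1836 → February 27, 1837: 366 days (1836 is a leap year).
February 27, 1837 → February 27, 1838: 365 days.
February 27, 1838 → February 27, 1839: 365 days.
February 1839: 28 − 27 = 1 day remains (1839 is not a leap year, so February has 28 days).
March 1–23, 1839: 23 days.
Residual: 24 days.
Total: 1120 days.
1120 is a multiple of 7, so the 23rd of March, 1839 falls on the same weekday: Saturday.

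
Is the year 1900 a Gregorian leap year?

No

1900 is not a leap year (divisible by 100 but not 400).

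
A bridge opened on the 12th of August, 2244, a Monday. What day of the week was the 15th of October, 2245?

August 12, 2244 → August 12, 2245: 365 days.
August 2245: 31 − 12 = 19 days remain.
Then September (30): 30 days.
October 1–15, 2245: 15 days.
Residual: 64 days.
Total: 429 days.
429 mod 7 = 2, so 2 days after Monday is Wednesday.

Wednesday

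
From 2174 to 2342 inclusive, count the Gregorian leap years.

40

Years divisible by 4: 2176, 2180, …, 2340 — 42 in all.
Of these, 2200, 2300 are divisible by 100 but not 400, so not leap.
Leap years: 42 − 2 = 40.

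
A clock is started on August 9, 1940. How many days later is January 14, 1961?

7463

Day-of-year of August 9, 1940: 222.
Day-of-year of January 14, 1961: 14.
1940 has 366 days, so 366 − 222 = 144 days remain in 1940.
Full years 1941–1960: 15 common + 5 leap = 15×365 + 5×366 = 7305 days.
Total: 144 + 7305 + 14 = 7463 days.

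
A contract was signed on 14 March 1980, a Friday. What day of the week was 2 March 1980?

Sunday

Count forward from the earlier date (March 2, 1980) to the later (March 14, 1980):
Within March 1980: 14 − 2 = 12 days.
12 mod 7 = 5, so 5 days before Friday is Sunday.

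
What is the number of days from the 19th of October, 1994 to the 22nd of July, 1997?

1007

Day-of-year of October 19, 1994: 292.
Day-of-year of July 22, 1997: 203.
1994 has 365 days, so 365 − 292 = 73 days remain in 1994.
Full years: 1995: 365; 1996: 366. Sum = 731.
Total: 73 + 731 + 203 = 1007 days.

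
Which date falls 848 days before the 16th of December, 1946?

the 20th of August, 1944

Count 848 days before December 16, 1946:
August 20, 1944 → August 20, 1945: 365 days.
August 20, 1945 → August 20, 1946: 365 days.
August 1946: 31 − 20 = 11 days remain.
Then September (30), October (31), November (30): 30 + 31 + 30 = 91 days.
December 1–16, 1946: 16 days.
Residual: 118 days.
Total: 848 days.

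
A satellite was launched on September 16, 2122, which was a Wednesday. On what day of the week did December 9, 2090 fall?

Count forward from the earlier date (December 9, 2090) to the later (September 16, 2122):
Day-of-year of December 9, 2090: 343.
Day-of-year of September 16, 2122: 259.
2090 has 365 days, so 365 − 343 = 22 days remain in 2090.
Full years 2091–2121: 24 common + 7 leap = 24×365 + 7×366 = 11322 days.
Total: 22 + 11322 + 259 = 11603 days.
11603 mod 7 = 4, so 4 days before Wednesday is Saturday.

Saturday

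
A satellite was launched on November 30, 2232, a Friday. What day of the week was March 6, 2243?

Monday

Day-of-year of November 30, 2232: 335.
Day-of-year of March 6, 2243: 65.
2232 has 366 days, so 366 − 335 = 31 days remain in 2232.
Full years 2233–2242: 8 common + 2 leap = 8×365 + 2×366 = 3652 days.
Total: 31 + 3652 + 65 = 3748 days.
3748 mod 7 = 3, so 3 days after Friday is Monday.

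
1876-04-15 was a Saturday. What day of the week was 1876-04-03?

Count forward from the earlier date (April 3, 1876) to the later (April 15, 1876):
Within April 1876: 15 − 3 = 12 days.
12 mod 7 = 5, so 5 days before Saturday is Monday.

Monday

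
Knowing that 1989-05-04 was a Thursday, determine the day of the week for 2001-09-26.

Day-of-year of May 4, 1989: 124.
Day-of-year of September 26, 2001: 269.
1989 has 365 days, so 365 − 124 = 241 days remain in 1989.
Full years 1990–2000: 8 common + 3 leap = 8×365 + 3×366 = 4018 days.
Total: 241 + 4018 + 269 = 4528 days.
4528 mod 7 = 6, so 6 days after Thursday is Wednesday.

Wednesday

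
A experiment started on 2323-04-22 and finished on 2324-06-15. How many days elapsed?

Day-of-year of April 22, 2323: 112.
Day-of-year of June 15, 2324: 167.
2323 has 365 days, so 365 − 112 = 253 days remain in 2323.
Total: 253 + 167 = 420 days.

420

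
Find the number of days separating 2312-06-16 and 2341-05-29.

Day-of-year of June 16, 2312: 168.
Day-of-year of May 29, 2341: 149.
2312 has 366 days, so 366 − 168 = 198 days remain in 2312.
Full years 2313–2340: 21 common + 7 leap = 21×365 + 7×366 = 10227 days.
Total: 198 + 10227 + 149 = 10574 days.

10574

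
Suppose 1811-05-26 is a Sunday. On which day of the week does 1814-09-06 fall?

Day-of-year of May 26, 1811: 146.
Day-of-year of September 6, 1814: 249.
1811 has 365 days, so 365 − 146 = 219 days remain in 1811.
Full years: 1812: 366; 1813: 365. Sum = 731.
Total: 219 + 731 + 249 = 1199 days.
1199 mod 7 = 2, so 2 days after Sunday is Tuesday.

Tuesday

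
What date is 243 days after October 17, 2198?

June 17, 2199

Count 243 days after October 17, 2198:
October 2198: 31 − 17 = 14 days remain.
Then November (30), December (31), January (31), February 2199 (28), March (31), April (30), May (31): 30 + 31 + 31 + 28 + 31 + 30 + 31 = 212 days.
June 1–17, 2199: 17 days.
Residual: 243 days.
Total: 243 days.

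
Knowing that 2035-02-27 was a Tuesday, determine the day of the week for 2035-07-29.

Sunday

February 2035: 28 − 27 = 1 day remains (2035 is not a leap year, so February has 28 days).
Then March (31), April (30), May (31), June (30): 31 + 30 + 31 + 30 = 122 days.
July 1–29, 2035: 29 days.
Total: 1 + 122 + 29 = 152 days.
152 mod 7 = 5, so 5 days after Tuesday is Sunday.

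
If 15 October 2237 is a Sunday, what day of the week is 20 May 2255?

Day-of-year of October 15, 2237: 288.
Day-of-year of May 20, 2255: 140.
2237 has 365 days, so 365 − 288 = 77 days remain in 2237.
Full years 2238–2254: 13 common + 4 leap = 13×365 + 4×366 = 6209 days.
Total: 77 + 6209 + 140 = 6426 days.
6426 is a multiple of 7, so 20 May 2255 falls on the same weekday: Sunday.

Sunday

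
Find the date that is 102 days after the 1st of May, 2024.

the 11th of August, 2024

Count 102 days after May 1, 2024:
May 2024: 31 − 1 = 30 days remain.
Then June (30), July (31): 30 + 31 = 61 days.
August 1–11, 2024: 11 days.
Total: 30 + 61 + 11 = 102 days.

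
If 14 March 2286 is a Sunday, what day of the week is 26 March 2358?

From March 14, 2286 to March 14, 2358: 72 years, of which 17 contain a Feb 29 — 55×365 + 17×366 = 26297 days.
(2300 is not a leap year (divisible by 100 but not 400).)
Within March 2358: 26 − 14 = 12 days.
Total: 26309 days.
26309 mod 7 = 3, so 3 days after Sunday is Wednesday.

Wednesday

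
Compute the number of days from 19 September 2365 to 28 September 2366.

374

September 19, 2365 → September 19, 2366: 365 days.
Within September 2366: 28 − 19 = 9 days.
Total: 374 days.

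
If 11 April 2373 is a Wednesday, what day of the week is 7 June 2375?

Saturday

Day-of-year of April 11, 2373: 101.
Day-of-year of June 7, 2375: 158.
2373 has 365 days, so 365 − 101 = 264 days remain in 2373.
Full years: 2374: 365. Sum = 365.
Total: 264 + 365 + 158 = 787 days.
787 mod 7 = 3, so 3 days after Wednesday is Saturday.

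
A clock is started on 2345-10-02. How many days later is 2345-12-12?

71

October 2345: 31 − 2 = 29 days remain.
Then November (30): 30 days.
December 1–12, 2345: 12 days.
Total: 29 + 30 + 12 = 71 days.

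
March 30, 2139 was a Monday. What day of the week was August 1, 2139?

March 2139: 31 − 30 = 1 day remains.
Then April (30), May (31), June (30), July (31): 30 + 31 + 30 + 31 = 122 days.
August 1, 2139: 1 day.
Total: 1 + 122 + 1 = 124 days.
124 mod 7 = 5, so 5 days after Monday is Saturday.

Saturday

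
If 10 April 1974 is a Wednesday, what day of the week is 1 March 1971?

Monday

Count forward from the earlier date (March 1, 1971) to the later (April 10, 1974):
March 1, 1971 → March 1, 1972: 366 days (1972 is a leap year).
March 1, 1972 → March 1, 1973: 365 days.
March 1, 1973 → March 1, 1974: 365 days.
March 1974: 31 − 1 = 30 days remain.
April 1–10, 1974: 10 days.
Residual: 40 days.
Total: 1136 days.
1136 mod 7 = 2, so 2 days before Wednesday is Monday.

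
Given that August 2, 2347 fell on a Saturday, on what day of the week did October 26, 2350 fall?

Thursday

Day-of-year of August 2, 2347: 214.
Day-of-year of October 26, 2350: 299.
2347 has 365 days, so 365 − 214 = 151 days remain in 2347.
Full years: 2348: 366; 2349: 365. Sum = 731.
Total: 151 + 731 + 299 = 1181 days.
1181 mod 7 = 5, so 5 days after Saturday is Thursday.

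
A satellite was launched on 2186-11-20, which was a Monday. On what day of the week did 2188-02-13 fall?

Wednesday

Day-of-year of November 20, 2186: 324.
Day-of-year of February 13, 2188: 44.
2186 has 365 days, so 365 − 324 = 41 days remain in 2186.
Full years: 2187: 365. Sum = 365.
Total: 41 + 365 + 44 = 450 days.
450 mod 7 = 2, so 2 days after Monday is Wednesday.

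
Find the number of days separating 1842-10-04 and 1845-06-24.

994

October 4, 1842 → October 4, 1843: 365 days.
October 4, 1843 → October 4, 1844: 366 days (1844 is a leap year).
October 1844: 31 − 4 = 27 days remain.
Then November (30), December (31), January (31), February 1845 (28), March (31), April (30), May (31): 30 + 31 + 31 + 28 + 31 + 30 + 31 = 212 days.
June 1–24, 1845: 24 days.
Residual: 263 days.
Total: 994 days.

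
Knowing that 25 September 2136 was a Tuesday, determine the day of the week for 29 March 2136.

Thursday

Count forward from the earlier date (March 29, 2136) to the later (September 25, 2136):
March 2136: 31 − 29 = 2 days remain.
Then April (30), May (31), June (30), July (31), August (31): 30 + 31 + 30 + 31 + 31 = 153 days.
September 1–25, 2136: 25 days.
Total: 2 + 153 + 25 = 180 days.
180 mod 7 = 5, so 5 days before Tuesday is Thursday.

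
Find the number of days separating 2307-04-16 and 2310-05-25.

Day-of-year of April 16, 2307: 106.
Day-of-year of May 25, 2310: 145.
2307 has 365 days, so 365 − 106 = 259 days remain in 2307.
Full years: 2308: 366; 2309: 365. Sum = 731.
Total: 259 + 731 + 145 = 1135 days.

1135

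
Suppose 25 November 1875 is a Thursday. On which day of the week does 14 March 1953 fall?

From November 25, 1875 to November 25, 1952: 77 years, of which 19 contain a Feb 29 — 58×365 + 19×366 = 28124 days.
(1900 is not a leap year (divisible by 100 but not 400).)
November 1952: 30 − 25 = 5 days remain.
Then December (31), January (31), February 1953 (28): 31 + 31 + 28 = 90 days.
March 1–14, 1953: 14 days.
Residual: 109 days.
Total: 28233 days.
28233 mod 7 = 2, so 2 days after Thursday is Saturday.

Saturday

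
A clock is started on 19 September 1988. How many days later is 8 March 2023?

12588

Day-of-year of September 19, 1988: 263.
Day-of-year of March 8, 2023: 67.
1988 has 366 days, so 366 − 263 = 103 days remain in 1988.
Full years 1989–2022: 26 common + 8 leap = 26×365 + 8×366 = 12418 days.
Total: 103 + 12418 + 67 = 12588 days.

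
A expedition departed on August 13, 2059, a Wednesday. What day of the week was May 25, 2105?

From August 13, 2059 to August 13, 2104: 45 years, of which 11 contain a Feb 29 — 34×365 + 11×366 = 16436 days.
(2100 is not a leap year (divisible by 100 but not 400).)
August 2104: 31 − 13 = 18 days remain.
Then September (30), October (31), November (30), December (31), January (31), February 2105 (28), March (31), April (30): 30 + 31 + 30 + 31 + 31 + 28 + 31 + 30 = 242 days.
May 1–25, 2105: 25 days.
Residual: 285 days.
Total: 16721 days.
16721 mod 7 = 5, so 5 days after Wednesday is Monday.

Monday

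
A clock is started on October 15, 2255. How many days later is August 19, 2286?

11266

Day-of-year of October 15, 2255: 288.
Day-of-year of August 19, 2286: 231.
2255 has 365 days, so 365 − 288 = 77 days remain in 2255.
Full years 2256–2285: 22 common + 8 leap = 22×365 + 8×366 = 10958 days.
Total: 77 + 10958 + 231 = 11266 days.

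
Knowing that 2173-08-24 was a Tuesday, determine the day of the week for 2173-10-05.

Tuesday

August 2173: 31 − 24 = 7 days remain.
Then September (30): 30 days.
October 1–5, 2173: 5 days.
Total: 7 + 30 + 5 = 42 days.
42 is a multiple of 7, so 2173-10-05 falls on the same weekday: Tuesday.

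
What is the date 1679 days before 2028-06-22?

2023-11-17

Count 1679 days before June 22, 2028:
Day-of-year of November 17, 2023: 321.
Day-of-year of June 22, 2028: 174.
2023 has 365 days, so 365 − 321 = 44 days remain in 2023.
Full years: 2024: 366; 2025: 365; 2026: 365; 2027: 365. Sum = 1461.
Total: 44 + 1461 + 174 = 1679 days.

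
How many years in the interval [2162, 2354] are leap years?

46

Years divisible by 4: 2164, 2168, …, 2352 — 48 in all.
Of these, 2200, 2300 are divisible by 100 but not 400, so not leap.
Leap years: 48 − 2 = 46.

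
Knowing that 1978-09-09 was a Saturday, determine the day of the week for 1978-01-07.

Saturday

Count forward from the earlier date (January 7, 1978) to the later (September 9, 1978):
January 1978: 31 − 7 = 24 days remain.
Then February 1978 (28), March (31), April (30), May (31), June (30), July (31), August (31): 28 + 31 + 30 + 31 + 30 + 31 + 31 = 212 days.
September 1–9, 1978: 9 days.
Total: 24 + 212 + 9 = 245 days.
245 is a multiple of 7, so 1978-01-07 falls on the same weekday: Saturday.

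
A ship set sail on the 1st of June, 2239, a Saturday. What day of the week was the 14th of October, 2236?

Count forward from the earlier date (October 14, 2236) to the later (June 1, 2239):
Day-of-year of October 14, 2236: 288.
Day-of-year of June 1, 2239: 152.
2236 has 366 days, so 366 − 288 = 78 days remain in 2236.
Full years: 2237: 365; 2238: 365. Sum = 730.
Total: 78 + 730 + 152 = 960 days.
960 mod 7 = 1, so 1 day before Saturday is Friday.

Friday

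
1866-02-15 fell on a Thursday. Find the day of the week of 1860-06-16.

Count forward from the earlier date (June 16, 1860) to the later (February 15, 1866):
Day-of-year of June 16, 1860: 168.
Day-of-year of February 15, 1866: 46.
1860 has 366 days, so 366 − 168 = 198 days remain in 1860.
Full years: 1861: 365; 1862: 365; 1863: 365; 1864: 366; 1865: 365. Sum = 1826.
Total: 198 + 1826 + 46 = 2070 days.
2070 mod 7 = 5, so 5 days before Thursday is Saturday.

Saturday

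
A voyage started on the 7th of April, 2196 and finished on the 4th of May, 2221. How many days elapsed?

From April 7, 2196 to April 7, 2221: 25 years, of which 5 contain a Feb 29 — 20×365 + 5×366 = 9130 days.
(2200 is not a leap year (divisible by 100 but not 400).)
April 2221: 30 − 7 = 23 days remain.
May 1–4, 2221: 4 days.
Residual: 27 days.
Total: 9157 days.

9157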